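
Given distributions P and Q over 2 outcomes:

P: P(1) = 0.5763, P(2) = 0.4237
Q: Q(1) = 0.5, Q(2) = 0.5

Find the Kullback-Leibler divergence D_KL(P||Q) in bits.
0.0169 bits

D_KL(P||Q) = Σ P(x) log₂(P(x)/Q(x))

Computing term by term:
  P(1)·log₂(P(1)/Q(1)) = 0.5763·log₂(0.5763/0.5) = 0.11808
  P(2)·log₂(P(2)/Q(2)) = 0.4237·log₂(0.4237/0.5) = -0.10122

D_KL(P||Q) = 0.11808 - 0.10122 = 0.01686 ≈ 0.0169 bits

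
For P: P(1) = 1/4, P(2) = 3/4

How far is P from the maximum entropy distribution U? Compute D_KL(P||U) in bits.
0.1887 bits

U(i) = 1/2 for all i

D_KL(P||U) = Σ P(x) log₂(P(x) / (1/2))
           = Σ P(x) log₂(P(x)) + log₂(2)
           = log₂(2) - H(P)

H(P) = -Σ P(x) log₂(P(x)):
  -P(1)·log₂(P(1)) = -(1/4)·log₂(1/4) = 0.50000
  -P(2)·log₂(P(2)) = -(3/4)·log₂(3/4) = 0.31128
H(P) = 0.50000 + 0.31128 = 0.81128 bits

log₂(2) = 1.00000 bits

D_KL(P||U) = 1.00000 - 0.81128 = 0.18872 ≈ 0.1887 bits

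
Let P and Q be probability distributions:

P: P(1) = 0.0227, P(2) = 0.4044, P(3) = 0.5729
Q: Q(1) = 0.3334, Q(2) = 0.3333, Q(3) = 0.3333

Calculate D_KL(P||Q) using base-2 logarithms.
0.4725 bits

D_KL(P||Q) = Σ P(x) log₂(P(x)/Q(x))

Computing term by term:
  P(1)·log₂(P(1)/Q(1)) = 0.0227·log₂(0.0227/0.3334) = -0.08800
  P(2)·log₂(P(2)/Q(2)) = 0.4044·log₂(0.4044/0.3333) = 0.11281
  P(3)·log₂(P(3)/Q(3)) = 0.5729·log₂(0.5729/0.3333) = 0.44770

D_KL(P||Q) = -0.08800 + 0.11281 + 0.44770 = 0.47251 ≈ 0.4725 bits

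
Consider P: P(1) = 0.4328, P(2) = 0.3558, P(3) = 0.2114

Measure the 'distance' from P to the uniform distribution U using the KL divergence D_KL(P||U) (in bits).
0.0576 bits

U(i) = 1/3 for all i

D_KL(P||U) = Σ P(x) log₂(P(x) / (1/3))
           = Σ P(x) log₂(P(x)) + log₂(3)
           = log₂(3) - H(P)

H(P) = -Σ P(x) log₂(P(x)):
  -P(1)·log₂(P(1)) = -(0.4328)·log₂(0.4328) = 0.52292
  -P(2)·log₂(P(2)) = -(0.3558)·log₂(0.3558) = 0.53045
  -P(3)·log₂(P(3)) = -(0.2114)·log₂(0.2114) = 0.47395
H(P) = 0.52292 + 0.53045 + 0.47395 = 1.52732 bits

log₂(3) = 1.58496 bits

D_KL(P||U) = 1.58496 - 1.52732 = 0.05764 ≈ 0.0576 bits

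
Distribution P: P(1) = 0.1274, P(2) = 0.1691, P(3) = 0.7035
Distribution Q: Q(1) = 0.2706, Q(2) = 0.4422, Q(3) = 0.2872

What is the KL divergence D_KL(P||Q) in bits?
0.5363 bits

D_KL(P||Q) = Σ P(x) log₂(P(x)/Q(x))

Computing term by term:
  P(1)·log₂(P(1)/Q(1)) = 0.1274·log₂(0.1274/0.2706) = -0.13846
  P(2)·log₂(P(2)/Q(2)) = 0.1691·log₂(0.1691/0.4422) = -0.23451
  P(3)·log₂(P(3)/Q(3)) = 0.7035·log₂(0.7035/0.2872) = 0.90927

D_KL(P||Q) = -0.13846 - 0.23451 + 0.90927 = 0.53630 ≈ 0.5363 bits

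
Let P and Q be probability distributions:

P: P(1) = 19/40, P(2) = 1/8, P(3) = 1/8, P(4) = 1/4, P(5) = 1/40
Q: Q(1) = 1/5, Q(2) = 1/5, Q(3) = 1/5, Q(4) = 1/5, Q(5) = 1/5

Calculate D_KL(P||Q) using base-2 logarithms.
0.4287 bits

D_KL(P||Q) = Σ P(x) log₂(P(x)/Q(x))

Computing term by term:
  P(1)·log₂(P(1)/Q(1)) = (19/40)·log₂((19/40)/(1/5)) = 0.59277
  P(2)·log₂(P(2)/Q(2)) = (1/8)·log₂((1/8)/(1/5)) = -0.08476
  P(3)·log₂(P(3)/Q(3)) = (1/8)·log₂((1/8)/(1/5)) = -0.08476
  P(4)·log₂(P(4)/Q(4)) = (1/4)·log₂((1/4)/(1/5)) = 0.08048
  P(5)·log₂(P(5)/Q(5)) = (1/40)·log₂((1/40)/(1/5)) = -0.07500

D_KL(P||Q) = 0.59277 - 0.08476 - 0.08476 + 0.08048 - 0.07500 = 0.42873 ≈ 0.4287 bits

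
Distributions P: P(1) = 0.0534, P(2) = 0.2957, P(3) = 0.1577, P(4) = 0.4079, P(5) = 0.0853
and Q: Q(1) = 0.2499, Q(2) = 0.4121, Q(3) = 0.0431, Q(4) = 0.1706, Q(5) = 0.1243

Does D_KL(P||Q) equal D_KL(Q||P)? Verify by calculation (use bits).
D_KL(P||Q) = 0.5013 bits, D_KL(Q||P) = 0.5260 bits. No — D_KL(P||Q) ≠ D_KL(Q||P) for this pair.

D_KL(P||Q) = Σ P(x) log₂(P(x)/Q(x))

Computing term by term:
  P(1)·log₂(P(1)/Q(1)) = 0.0534·log₂(0.0534/0.2499) = -0.11889
  P(2)·log₂(P(2)/Q(2)) = 0.2957·log₂(0.2957/0.4121) = -0.14160
  P(3)·log₂(P(3)/Q(3)) = 0.1577·log₂(0.1577/0.0431) = 0.29512
  P(4)·log₂(P(4)/Q(4)) = 0.4079·log₂(0.4079/0.1706) = 0.51297
  P(5)·log₂(P(5)/Q(5)) = 0.0853·log₂(0.0853/0.1243) = -0.04634

D_KL(P||Q) = -0.11889 - 0.14160 + 0.29512 + 0.51297 - 0.04634 = 0.50126 ≈ 0.5013 bits

D_KL(Q||P) = Σ Q(x) log₂(Q(x)/P(x))

Computing term by term:
  Q(1)·log₂(Q(1)/P(1)) = 0.2499·log₂(0.2499/0.0534) = 0.55639
  Q(2)·log₂(Q(2)/P(2)) = 0.4121·log₂(0.4121/0.2957) = 0.19734
  Q(3)·log₂(Q(3)/P(3)) = 0.0431·log₂(0.0431/0.1577) = -0.08066
  Q(4)·log₂(Q(4)/P(4)) = 0.1706·log₂(0.1706/0.4079) = -0.21455
  Q(5)·log₂(Q(5)/P(5)) = 0.1243·log₂(0.1243/0.0853) = 0.06752

D_KL(Q||P) = 0.55639 + 0.19734 - 0.08066 - 0.21455 + 0.06752 = 0.52604 ≈ 0.5260 bits

These are NOT equal (difference: 0.0247 bits). KL divergence is asymmetric: D_KL(P||Q) ≠ D_KL(Q||P) in general.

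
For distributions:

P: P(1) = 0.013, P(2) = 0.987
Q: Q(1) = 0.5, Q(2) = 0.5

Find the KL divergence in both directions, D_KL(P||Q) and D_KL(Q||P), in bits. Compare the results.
D_KL(P||Q) = 0.8999 bits, D_KL(Q||P) = 2.1421 bits. D_KL(Q||P) is larger than D_KL(P||Q) by 1.2422 bits; the two directions differ.

D_KL(P||Q) = Σ P(x) log₂(P(x)/Q(x))

Computing term by term:
  P(1)·log₂(P(1)/Q(1)) = 0.013·log₂(0.013/0.5) = -0.06845
  P(2)·log₂(P(2)/Q(2)) = 0.987·log₂(0.987/0.5) = 0.96837

D_KL(P||Q) = -0.06845 + 0.96837 = 0.89992 ≈ 0.8999 bits

D_KL(Q||P) = Σ Q(x) log₂(Q(x)/P(x))

Computing term by term:
  Q(1)·log₂(Q(1)/P(1)) = 0.5·log₂(0.5/0.013) = 2.63267
  Q(2)·log₂(Q(2)/P(2)) = 0.5·log₂(0.5/0.987) = -0.49056

D_KL(Q||P) = 2.63267 - 0.49056 = 2.14211 ≈ 2.1421 bits

These are NOT equal (difference: 1.2422 bits). KL divergence is asymmetric: D_KL(P||Q) ≠ D_KL(Q||P) in general.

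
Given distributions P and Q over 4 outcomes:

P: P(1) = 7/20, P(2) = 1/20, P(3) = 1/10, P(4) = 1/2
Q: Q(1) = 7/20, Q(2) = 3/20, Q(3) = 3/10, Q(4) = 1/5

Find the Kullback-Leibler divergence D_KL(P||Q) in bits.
0.4232 bits

D_KL(P||Q) = Σ P(x) log₂(P(x)/Q(x))

Computing term by term:
  P(1)·log₂(P(1)/Q(1)) = (7/20)·log₂((7/20)/(7/20)) = 0.00000
  P(2)·log₂(P(2)/Q(2)) = (1/20)·log₂((1/20)/(3/20)) = -0.07925
  P(3)·log₂(P(3)/Q(3)) = (1/10)·log₂((1/10)/(3/10)) = -0.15850
  P(4)·log₂(P(4)/Q(4)) = (1/2)·log₂((1/2)/(1/5)) = 0.66096

D_KL(P||Q) = 0.00000 - 0.07925 - 0.15850 + 0.66096 = 0.42321 ≈ 0.4232 bits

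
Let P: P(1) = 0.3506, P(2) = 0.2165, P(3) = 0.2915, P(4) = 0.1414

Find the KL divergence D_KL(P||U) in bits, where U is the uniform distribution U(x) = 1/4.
0.0745 bits

U(i) = 1/4 for all i

D_KL(P||U) = Σ P(x) log₂(P(x) / (1/4))
           = Σ P(x) log₂(P(x)) + log₂(4)
           = log₂(4) - H(P)

H(P) = -Σ P(x) log₂(P(x)):
  -P(1)·log₂(P(1)) = -(0.3506)·log₂(0.3506) = 0.53014
  -P(2)·log₂(P(2)) = -(0.2165)·log₂(0.2165) = 0.47794
  -P(3)·log₂(P(3)) = -(0.2915)·log₂(0.2915) = 0.51841
  -P(4)·log₂(P(4)) = -(0.1414)·log₂(0.1414) = 0.39905
H(P) = 0.53014 + 0.47794 + 0.51841 + 0.39905 = 1.92554 bits

log₂(4) = 2.00000 bits

D_KL(P||U) = 2.00000 - 1.92554 = 0.07446 ≈ 0.0745 bits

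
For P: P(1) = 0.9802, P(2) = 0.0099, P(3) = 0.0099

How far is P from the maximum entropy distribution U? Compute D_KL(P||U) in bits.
1.4248 bits

U(i) = 1/3 for all i

D_KL(P||U) = Σ P(x) log₂(P(x) / (1/3))
           = Σ P(x) log₂(P(x)) + log₂(3)
           = log₂(3) - H(P)

H(P) = -Σ P(x) log₂(P(x)):
  -P(1)·log₂(P(1)) = -(0.9802)·log₂(0.9802) = 0.02828
  -P(2)·log₂(P(2)) = -(0.0099)·log₂(0.0099) = 0.06592
  -P(3)·log₂(P(3)) = -(0.0099)·log₂(0.0099) = 0.06592
H(P) = 0.02828 + 0.06592 + 0.06592 = 0.16012 bits

log₂(3) = 1.58496 bits

D_KL(P||U) = 1.58496 - 0.16012 = 1.42484 ≈ 1.4248 bits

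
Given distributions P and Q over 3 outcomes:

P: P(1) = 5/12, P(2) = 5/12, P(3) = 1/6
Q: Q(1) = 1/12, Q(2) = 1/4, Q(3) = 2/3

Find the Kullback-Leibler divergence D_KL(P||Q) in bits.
0.9412 bits

D_KL(P||Q) = Σ P(x) log₂(P(x)/Q(x))

Computing term by term:
  P(1)·log₂(P(1)/Q(1)) = (5/12)·log₂((5/12)/(1/12)) = 0.96747
  P(2)·log₂(P(2)/Q(2)) = (5/12)·log₂((5/12)/(1/4)) = 0.30707
  P(3)·log₂(P(3)/Q(3)) = (1/6)·log₂((1/6)/(2/3)) = -0.33333

D_KL(P||Q) = 0.96747 + 0.30707 - 0.33333 = 0.94121 ≈ 0.9412 bits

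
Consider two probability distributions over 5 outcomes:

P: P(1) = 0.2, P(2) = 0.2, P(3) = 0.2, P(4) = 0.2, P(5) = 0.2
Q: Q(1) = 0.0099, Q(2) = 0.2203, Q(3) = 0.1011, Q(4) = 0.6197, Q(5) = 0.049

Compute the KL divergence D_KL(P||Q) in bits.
1.1158 bits

D_KL(P||Q) = Σ P(x) log₂(P(x)/Q(x))

Computing term by term:
  P(1)·log₂(P(1)/Q(1)) = 0.2·log₂(0.2/0.0099) = 0.86729
  P(2)·log₂(P(2)/Q(2)) = 0.2·log₂(0.2/0.2203) = -0.02789
  P(3)·log₂(P(3)/Q(3)) = 0.2·log₂(0.2/0.1011) = 0.19684
  P(4)·log₂(P(4)/Q(4)) = 0.2·log₂(0.2/0.6197) = -0.32631
  P(5)·log₂(P(5)/Q(5)) = 0.2·log₂(0.2/0.049) = 0.40583

D_KL(P||Q) = 0.86729 - 0.02789 + 0.19684 - 0.32631 + 0.40583 = 1.11576 ≈ 1.1158 bits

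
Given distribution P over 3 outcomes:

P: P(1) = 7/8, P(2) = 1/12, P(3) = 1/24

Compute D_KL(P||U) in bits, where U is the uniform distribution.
0.9266 bits

U(i) = 1/3 for all i

D_KL(P||U) = Σ P(x) log₂(P(x) / (1/3))
           = Σ P(x) log₂(P(x)) + log₂(3)
           = log₂(3) - H(P)

H(P) = -Σ P(x) log₂(P(x)):
  -P(1)·log₂(P(1)) = -(7/8)·log₂(7/8) = 0.16856
  -P(2)·log₂(P(2)) = -(1/12)·log₂(1/12) = 0.29875
  -P(3)·log₂(P(3)) = -(1/24)·log₂(1/24) = 0.19104
H(P) = 0.16856 + 0.29875 + 0.19104 = 0.65835 bits

log₂(3) = 1.58496 bits

D_KL(P||U) = 1.58496 - 0.65835 = 0.92661 ≈ 0.9266 bits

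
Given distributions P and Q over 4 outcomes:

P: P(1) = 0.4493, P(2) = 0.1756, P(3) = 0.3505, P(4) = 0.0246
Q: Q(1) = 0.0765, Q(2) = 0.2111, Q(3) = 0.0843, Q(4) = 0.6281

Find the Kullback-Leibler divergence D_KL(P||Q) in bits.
1.7065 bits

D_KL(P||Q) = Σ P(x) log₂(P(x)/Q(x))

Computing term by term:
  P(1)·log₂(P(1)/Q(1)) = 0.4493·log₂(0.4493/0.0765) = 1.14758
  P(2)·log₂(P(2)/Q(2)) = 0.1756·log₂(0.1756/0.2111) = -0.04665
  P(3)·log₂(P(3)/Q(3)) = 0.3505·log₂(0.3505/0.0843) = 0.72056
  P(4)·log₂(P(4)/Q(4)) = 0.0246·log₂(0.0246/0.6281) = -0.11499

D_KL(P||Q) = 1.14758 - 0.04665 + 0.72056 - 0.11499 = 1.70650 ≈ 1.7065 bits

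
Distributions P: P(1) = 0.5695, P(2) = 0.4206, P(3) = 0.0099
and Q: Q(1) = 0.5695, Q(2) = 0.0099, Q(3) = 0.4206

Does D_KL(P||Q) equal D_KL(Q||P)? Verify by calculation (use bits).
D_KL(P||Q) = 2.2214 bits, D_KL(Q||P) = 2.2214 bits. Yes — for this pair D_KL(P||Q) = D_KL(Q||P).

D_KL(P||Q) = Σ P(x) log₂(P(x)/Q(x))

Computing term by term:
  P(1)·log₂(P(1)/Q(1)) = 0.5695·log₂(0.5695/0.5695) = 0.00000
  P(2)·log₂(P(2)/Q(2)) = 0.4206·log₂(0.4206/0.0099) = 2.27497
  P(3)·log₂(P(3)/Q(3)) = 0.0099·log₂(0.0099/0.4206) = -0.05355

D_KL(P||Q) = 0.00000 + 2.27497 - 0.05355 = 2.22142 ≈ 2.2214 bits

D_KL(Q||P) = Σ Q(x) log₂(Q(x)/P(x))

Computing term by term:
  Q(1)·log₂(Q(1)/P(1)) = 0.5695·log₂(0.5695/0.5695) = 0.00000
  Q(2)·log₂(Q(2)/P(2)) = 0.0099·log₂(0.0099/0.4206) = -0.05355
  Q(3)·log₂(Q(3)/P(3)) = 0.4206·log₂(0.4206/0.0099) = 2.27497

D_KL(Q||P) = 0.00000 - 0.05355 + 2.27497 = 2.22142 ≈ 2.2214 bits

These ARE equal here. Q is P with outcomes relabeled (Q(2) = P(3), Q(3) = P(2)) by a relabeling that is its own inverse, so the two sums contain exactly the same terms in a different order. This is a special case — KL divergence is not symmetric in general: D_KL(P||Q) ≠ D_KL(Q||P) for most P, Q.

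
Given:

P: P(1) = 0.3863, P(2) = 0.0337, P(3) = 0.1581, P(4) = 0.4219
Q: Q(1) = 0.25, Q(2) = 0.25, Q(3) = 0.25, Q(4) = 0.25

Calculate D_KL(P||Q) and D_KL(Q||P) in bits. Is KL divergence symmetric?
D_KL(P||Q) = 0.3591 bits, D_KL(Q||P) = 0.5424 bits. No, KL divergence is not symmetric.

D_KL(P||Q) = Σ P(x) log₂(P(x)/Q(x))

Computing term by term:
  P(1)·log₂(P(1)/Q(1)) = 0.3863·log₂(0.3863/0.25) = 0.24252
  P(2)·log₂(P(2)/Q(2)) = 0.0337·log₂(0.0337/0.25) = -0.09743
  P(3)·log₂(P(3)/Q(3)) = 0.1581·log₂(0.1581/0.25) = -0.10452
  P(4)·log₂(P(4)/Q(4)) = 0.4219·log₂(0.4219/0.25) = 0.31852

D_KL(P||Q) = 0.24252 - 0.09743 - 0.10452 + 0.31852 = 0.35909 ≈ 0.3591 bits

D_KL(Q||P) = Σ Q(x) log₂(Q(x)/P(x))

Computing term by term:
  Q(1)·log₂(Q(1)/P(1)) = 0.25·log₂(0.25/0.3863) = -0.15695
  Q(2)·log₂(Q(2)/P(2)) = 0.25·log₂(0.25/0.0337) = 0.72278
  Q(3)·log₂(Q(3)/P(3)) = 0.25·log₂(0.25/0.1581) = 0.16527
  Q(4)·log₂(Q(4)/P(4)) = 0.25·log₂(0.25/0.4219) = -0.18874

D_KL(Q||P) = -0.15695 + 0.72278 + 0.16527 - 0.18874 = 0.54236 ≈ 0.5424 bits

These are NOT equal (difference: 0.1833 bits). KL divergence is asymmetric: D_KL(P||Q) ≠ D_KL(Q||P) in general.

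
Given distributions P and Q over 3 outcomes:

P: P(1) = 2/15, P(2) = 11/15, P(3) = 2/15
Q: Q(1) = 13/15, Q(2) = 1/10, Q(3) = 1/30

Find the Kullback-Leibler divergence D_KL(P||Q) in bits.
2.0146 bits

D_KL(P||Q) = Σ P(x) log₂(P(x)/Q(x))

Computing term by term:
  P(1)·log₂(P(1)/Q(1)) = (2/15)·log₂((2/15)/(13/15)) = -0.36006
  P(2)·log₂(P(2)/Q(2)) = (11/15)·log₂((11/15)/(1/10)) = 2.10794
  P(3)·log₂(P(3)/Q(3)) = (2/15)·log₂((2/15)/(1/30)) = 0.26667

D_KL(P||Q) = -0.36006 + 2.10794 + 0.26667 = 2.01455 ≈ 2.0146 bits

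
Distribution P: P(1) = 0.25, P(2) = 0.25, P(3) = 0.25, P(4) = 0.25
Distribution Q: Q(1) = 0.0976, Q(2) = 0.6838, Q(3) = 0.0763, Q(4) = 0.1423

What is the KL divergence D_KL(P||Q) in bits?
0.6076 bits

D_KL(P||Q) = Σ P(x) log₂(P(x)/Q(x))

Computing term by term:
  P(1)·log₂(P(1)/Q(1)) = 0.25·log₂(0.25/0.0976) = 0.33924
  P(2)·log₂(P(2)/Q(2)) = 0.25·log₂(0.25/0.6838) = -0.36291
  P(3)·log₂(P(3)/Q(3)) = 0.25·log₂(0.25/0.0763) = 0.42804
  P(4)·log₂(P(4)/Q(4)) = 0.25·log₂(0.25/0.1423) = 0.20325

D_KL(P||Q) = 0.33924 - 0.36291 + 0.42804 + 0.20325 = 0.60762 ≈ 0.6076 bits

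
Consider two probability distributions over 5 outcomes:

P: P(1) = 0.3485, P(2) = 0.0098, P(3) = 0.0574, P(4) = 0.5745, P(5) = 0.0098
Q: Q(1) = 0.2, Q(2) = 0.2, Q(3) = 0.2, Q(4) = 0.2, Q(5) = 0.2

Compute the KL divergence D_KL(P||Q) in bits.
0.9651 bits

D_KL(P||Q) = Σ P(x) log₂(P(x)/Q(x))

Computing term by term:
  P(1)·log₂(P(1)/Q(1)) = 0.3485·log₂(0.3485/0.2) = 0.27920
  P(2)·log₂(P(2)/Q(2)) = 0.0098·log₂(0.0098/0.2) = -0.04264
  P(3)·log₂(P(3)/Q(3)) = 0.0574·log₂(0.0574/0.2) = -0.10337
  P(4)·log₂(P(4)/Q(4)) = 0.5745·log₂(0.5745/0.2) = 0.87457
  P(5)·log₂(P(5)/Q(5)) = 0.0098·log₂(0.0098/0.2) = -0.04264

D_KL(P||Q) = 0.27920 - 0.04264 - 0.10337 + 0.87457 - 0.04264 = 0.96512 ≈ 0.9651 bits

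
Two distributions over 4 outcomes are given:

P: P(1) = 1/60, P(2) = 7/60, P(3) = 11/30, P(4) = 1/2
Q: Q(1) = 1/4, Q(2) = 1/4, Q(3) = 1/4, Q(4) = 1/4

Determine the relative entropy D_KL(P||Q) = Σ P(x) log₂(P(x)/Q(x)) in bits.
0.5092 bits

D_KL(P||Q) = Σ P(x) log₂(P(x)/Q(x))

Computing term by term:
  P(1)·log₂(P(1)/Q(1)) = (1/60)·log₂((1/60)/(1/4)) = -0.06511
  P(2)·log₂(P(2)/Q(2)) = (7/60)·log₂((7/60)/(1/4)) = -0.12828
  P(3)·log₂(P(3)/Q(3)) = (11/30)·log₂((11/30)/(1/4)) = 0.20260
  P(4)·log₂(P(4)/Q(4)) = (1/2)·log₂((1/2)/(1/4)) = 0.50000

D_KL(P||Q) = -0.06511 - 0.12828 + 0.20260 + 0.50000 = 0.50921 ≈ 0.5092 bits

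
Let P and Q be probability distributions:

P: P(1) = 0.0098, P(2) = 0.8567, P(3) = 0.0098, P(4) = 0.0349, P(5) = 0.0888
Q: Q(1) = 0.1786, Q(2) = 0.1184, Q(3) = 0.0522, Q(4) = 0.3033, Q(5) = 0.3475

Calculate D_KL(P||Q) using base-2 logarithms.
2.0976 bits

D_KL(P||Q) = Σ P(x) log₂(P(x)/Q(x))

Computing term by term:
  P(1)·log₂(P(1)/Q(1)) = 0.0098·log₂(0.0098/0.1786) = -0.04104
  P(2)·log₂(P(2)/Q(2)) = 0.8567·log₂(0.8567/0.1184) = 2.44598
  P(3)·log₂(P(3)/Q(3)) = 0.0098·log₂(0.0098/0.0522) = -0.02365
  P(4)·log₂(P(4)/Q(4)) = 0.0349·log₂(0.0349/0.3033) = -0.10887
  P(5)·log₂(P(5)/Q(5)) = 0.0888·log₂(0.0888/0.3475) = -0.17479

D_KL(P||Q) = -0.04104 + 2.44598 - 0.02365 - 0.10887 - 0.17479 = 2.09763 ≈ 2.0976 bits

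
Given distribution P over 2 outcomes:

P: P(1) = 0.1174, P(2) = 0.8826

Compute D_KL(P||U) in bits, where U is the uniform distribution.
0.4782 bits

U(i) = 1/2 for all i

D_KL(P||U) = Σ P(x) log₂(P(x) / (1/2))
           = Σ P(x) log₂(P(x)) + log₂(2)
           = log₂(2) - H(P)

H(P) = -Σ P(x) log₂(P(x)):
  -P(1)·log₂(P(1)) = -(0.1174)·log₂(0.1174) = 0.36282
  -P(2)·log₂(P(2)) = -(0.8826)·log₂(0.8826) = 0.15902
H(P) = 0.36282 + 0.15902 = 0.52184 bits

log₂(2) = 1.00000 bits

D_KL(P||U) = 1.00000 - 0.52184 = 0.47816 ≈ 0.4782 bits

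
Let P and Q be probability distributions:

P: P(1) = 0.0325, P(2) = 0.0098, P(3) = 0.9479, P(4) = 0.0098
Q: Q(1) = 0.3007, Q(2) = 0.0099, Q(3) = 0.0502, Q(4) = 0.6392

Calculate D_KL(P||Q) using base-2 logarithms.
3.8546 bits

D_KL(P||Q) = Σ P(x) log₂(P(x)/Q(x))

Computing term by term:
  P(1)·log₂(P(1)/Q(1)) = 0.0325·log₂(0.0325/0.3007) = -0.10432
  P(2)·log₂(P(2)/Q(2)) = 0.0098·log₂(0.0098/0.0099) = -0.00014
  P(3)·log₂(P(3)/Q(3)) = 0.9479·log₂(0.9479/0.0502) = 4.01812
  P(4)·log₂(P(4)/Q(4)) = 0.0098·log₂(0.0098/0.6392) = -0.05907

D_KL(P||Q) = -0.10432 - 0.00014 + 4.01812 - 0.05907 = 3.85459 ≈ 3.8546 bits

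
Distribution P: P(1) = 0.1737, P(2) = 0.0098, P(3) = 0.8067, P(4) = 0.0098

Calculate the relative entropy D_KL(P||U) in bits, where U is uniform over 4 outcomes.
1.1806 bits

U(i) = 1/4 for all i

D_KL(P||U) = Σ P(x) log₂(P(x) / (1/4))
           = Σ P(x) log₂(P(x)) + log₂(4)
           = log₂(4) - H(P)

H(P) = -Σ P(x) log₂(P(x)):
  -P(1)·log₂(P(1)) = -(0.1737)·log₂(0.1737) = 0.43865
  -P(2)·log₂(P(2)) = -(0.0098)·log₂(0.0098) = 0.06540
  -P(3)·log₂(P(3)) = -(0.8067)·log₂(0.8067) = 0.24999
  -P(4)·log₂(P(4)) = -(0.0098)·log₂(0.0098) = 0.06540
H(P) = 0.43865 + 0.06540 + 0.24999 + 0.06540 = 0.81944 bits

log₂(4) = 2.00000 bits

D_KL(P||U) = 2.00000 - 0.81944 = 1.18056 ≈ 1.1806 bits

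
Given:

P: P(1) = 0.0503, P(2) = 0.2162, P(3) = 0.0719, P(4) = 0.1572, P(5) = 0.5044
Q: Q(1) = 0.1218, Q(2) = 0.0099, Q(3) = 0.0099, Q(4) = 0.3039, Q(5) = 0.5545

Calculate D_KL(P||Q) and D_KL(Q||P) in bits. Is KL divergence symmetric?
D_KL(P||Q) = 0.8849 bits, D_KL(Q||P) = 0.4478 bits. No, KL divergence is not symmetric.

D_KL(P||Q) = Σ P(x) log₂(P(x)/Q(x))

Computing term by term:
  P(1)·log₂(P(1)/Q(1)) = 0.0503·log₂(0.0503/0.1218) = -0.06418
  P(2)·log₂(P(2)/Q(2)) = 0.2162·log₂(0.2162/0.0099) = 0.96183
  P(3)·log₂(P(3)/Q(3)) = 0.0719·log₂(0.0719/0.0099) = 0.20567
  P(4)·log₂(P(4)/Q(4)) = 0.1572·log₂(0.1572/0.3039) = -0.14950
  P(5)·log₂(P(5)/Q(5)) = 0.5044·log₂(0.5044/0.5545) = -0.06891

D_KL(P||Q) = -0.06418 + 0.96183 + 0.20567 - 0.14950 - 0.06891 = 0.88491 ≈ 0.8849 bits

D_KL(Q||P) = Σ Q(x) log₂(Q(x)/P(x))

Computing term by term:
  Q(1)·log₂(Q(1)/P(1)) = 0.1218·log₂(0.1218/0.0503) = 0.15540
  Q(2)·log₂(Q(2)/P(2)) = 0.0099·log₂(0.0099/0.2162) = -0.04404
  Q(3)·log₂(Q(3)/P(3)) = 0.0099·log₂(0.0099/0.0719) = -0.02832
  Q(4)·log₂(Q(4)/P(4)) = 0.3039·log₂(0.3039/0.1572) = 0.28901
  Q(5)·log₂(Q(5)/P(5)) = 0.5545·log₂(0.5545/0.5044) = 0.07576

D_KL(Q||P) = 0.15540 - 0.04404 - 0.02832 + 0.28901 + 0.07576 = 0.44781 ≈ 0.4478 bits

These are NOT equal (difference: 0.4371 bits). KL divergence is asymmetric: D_KL(P||Q) ≠ D_KL(Q||P) in general.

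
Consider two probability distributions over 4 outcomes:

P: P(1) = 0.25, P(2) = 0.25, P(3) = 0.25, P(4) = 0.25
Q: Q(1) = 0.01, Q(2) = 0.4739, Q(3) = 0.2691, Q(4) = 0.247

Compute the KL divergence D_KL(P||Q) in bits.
0.9081 bits

D_KL(P||Q) = Σ P(x) log₂(P(x)/Q(x))

Computing term by term:
  P(1)·log₂(P(1)/Q(1)) = 0.25·log₂(0.25/0.01) = 1.16096
  P(2)·log₂(P(2)/Q(2)) = 0.25·log₂(0.25/0.4739) = -0.23066
  P(3)·log₂(P(3)/Q(3)) = 0.25·log₂(0.25/0.2691) = -0.02655
  P(4)·log₂(P(4)/Q(4)) = 0.25·log₂(0.25/0.247) = 0.00435

D_KL(P||Q) = 1.16096 - 0.23066 - 0.02655 + 0.00435 = 0.90810 ≈ 0.9081 bits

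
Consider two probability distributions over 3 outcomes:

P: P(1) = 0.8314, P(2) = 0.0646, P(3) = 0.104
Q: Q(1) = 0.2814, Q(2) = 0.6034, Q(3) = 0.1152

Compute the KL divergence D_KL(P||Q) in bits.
1.0758 bits

D_KL(P||Q) = Σ P(x) log₂(P(x)/Q(x))

Computing term by term:
  P(1)·log₂(P(1)/Q(1)) = 0.8314·log₂(0.8314/0.2814) = 1.29941
  P(2)·log₂(P(2)/Q(2)) = 0.0646·log₂(0.0646/0.6034) = -0.20824
  P(3)·log₂(P(3)/Q(3)) = 0.104·log₂(0.104/0.1152) = -0.01535

D_KL(P||Q) = 1.29941 - 0.20824 - 0.01535 = 1.07582 ≈ 1.0758 bits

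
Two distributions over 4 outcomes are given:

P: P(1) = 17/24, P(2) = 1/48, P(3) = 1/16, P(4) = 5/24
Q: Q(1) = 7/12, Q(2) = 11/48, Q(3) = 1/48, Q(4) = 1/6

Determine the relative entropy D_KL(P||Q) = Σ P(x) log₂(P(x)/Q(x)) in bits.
0.2925 bits

D_KL(P||Q) = Σ P(x) log₂(P(x)/Q(x))

Computing term by term:
  P(1)·log₂(P(1)/Q(1)) = (17/24)·log₂((17/24)/(7/12)) = 0.19841
  P(2)·log₂(P(2)/Q(2)) = (1/48)·log₂((1/48)/(11/48)) = -0.07207
  P(3)·log₂(P(3)/Q(3)) = (1/16)·log₂((1/16)/(1/48)) = 0.09906
  P(4)·log₂(P(4)/Q(4)) = (5/24)·log₂((5/24)/(1/6)) = 0.06707

D_KL(P||Q) = 0.19841 - 0.07207 + 0.09906 + 0.06707 = 0.29247 ≈ 0.2925 bits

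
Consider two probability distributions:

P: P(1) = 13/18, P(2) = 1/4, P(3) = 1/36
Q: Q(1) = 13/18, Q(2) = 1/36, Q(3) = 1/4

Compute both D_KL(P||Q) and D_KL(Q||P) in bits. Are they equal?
D_KL(P||Q) = 0.7044 bits, D_KL(Q||P) = 0.7044 bits. Yes, in this case they are equal (although KL divergence is not symmetric in general).

D_KL(P||Q) = Σ P(x) log₂(P(x)/Q(x))

Computing term by term:
  P(1)·log₂(P(1)/Q(1)) = (13/18)·log₂((13/18)/(13/18)) = 0.00000
  P(2)·log₂(P(2)/Q(2)) = (1/4)·log₂((1/4)/(1/36)) = 0.79248
  P(3)·log₂(P(3)/Q(3)) = (1/36)·log₂((1/36)/(1/4)) = -0.08805

D_KL(P||Q) = 0.00000 + 0.79248 - 0.08805 = 0.70443 ≈ 0.7044 bits

D_KL(Q||P) = Σ Q(x) log₂(Q(x)/P(x))

Computing term by term:
  Q(1)·log₂(Q(1)/P(1)) = (13/18)·log₂((13/18)/(13/18)) = 0.00000
  Q(2)·log₂(Q(2)/P(2)) = (1/36)·log₂((1/36)/(1/4)) = -0.08805
  Q(3)·log₂(Q(3)/P(3)) = (1/4)·log₂((1/4)/(1/36)) = 0.79248

D_KL(Q||P) = 0.00000 - 0.08805 + 0.79248 = 0.70443 ≈ 0.7044 bits

These ARE equal here. Q is P with outcomes relabeled (Q(2) = P(3), Q(3) = P(2)) by a relabeling that is its own inverse, so the two sums contain exactly the same terms in a different order. This is a special case — KL divergence is not symmetric in general: D_KL(P||Q) ≠ D_KL(Q||P) for most P, Q.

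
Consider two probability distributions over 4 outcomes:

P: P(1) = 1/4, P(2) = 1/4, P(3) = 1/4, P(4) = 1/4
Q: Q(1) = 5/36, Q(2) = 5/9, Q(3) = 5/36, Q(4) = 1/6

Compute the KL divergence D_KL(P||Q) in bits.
0.2822 bits

D_KL(P||Q) = Σ P(x) log₂(P(x)/Q(x))

Computing term by term:
  P(1)·log₂(P(1)/Q(1)) = (1/4)·log₂((1/4)/(5/36)) = 0.21200
  P(2)·log₂(P(2)/Q(2)) = (1/4)·log₂((1/4)/(5/9)) = -0.28800
  P(3)·log₂(P(3)/Q(3)) = (1/4)·log₂((1/4)/(5/36)) = 0.21200
  P(4)·log₂(P(4)/Q(4)) = (1/4)·log₂((1/4)/(1/6)) = 0.14624

D_KL(P||Q) = 0.21200 - 0.28800 + 0.21200 + 0.14624 = 0.28224 ≈ 0.2822 bits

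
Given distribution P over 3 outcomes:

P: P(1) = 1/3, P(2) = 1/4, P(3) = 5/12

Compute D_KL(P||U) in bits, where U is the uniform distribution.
0.0304 bits

U(i) = 1/3 for all i

D_KL(P||U) = Σ P(x) log₂(P(x) / (1/3))
           = Σ P(x) log₂(P(x)) + log₂(3)
           = log₂(3) - H(P)

H(P) = -Σ P(x) log₂(P(x)):
  -P(1)·log₂(P(1)) = -(1/3)·log₂(1/3) = 0.52832
  -P(2)·log₂(P(2)) = -(1/4)·log₂(1/4) = 0.50000
  -P(3)·log₂(P(3)) = -(5/12)·log₂(5/12) = 0.52626
H(P) = 0.52832 + 0.50000 + 0.52626 = 1.55458 bits

log₂(3) = 1.58496 bits

D_KL(P||U) = 1.58496 - 1.55458 = 0.03038 ≈ 0.0304 bits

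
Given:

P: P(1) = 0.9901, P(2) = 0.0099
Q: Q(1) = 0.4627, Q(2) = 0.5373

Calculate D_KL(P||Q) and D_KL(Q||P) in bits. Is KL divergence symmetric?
D_KL(P||Q) = 1.0296 bits, D_KL(Q||P) = 2.5882 bits. No, KL divergence is not symmetric.

D_KL(P||Q) = Σ P(x) log₂(P(x)/Q(x))

Computing term by term:
  P(1)·log₂(P(1)/Q(1)) = 0.9901·log₂(0.9901/0.4627) = 1.08663
  P(2)·log₂(P(2)/Q(2)) = 0.0099·log₂(0.0099/0.5373) = -0.05705

D_KL(P||Q) = 1.08663 - 0.05705 = 1.02958 ≈ 1.0296 bits

D_KL(Q||P) = Σ Q(x) log₂(Q(x)/P(x))

Computing term by term:
  Q(1)·log₂(Q(1)/P(1)) = 0.4627·log₂(0.4627/0.9901) = -0.50781
  Q(2)·log₂(Q(2)/P(2)) = 0.5373·log₂(0.5373/0.0099) = 3.09601

D_KL(Q||P) = -0.50781 + 3.09601 = 2.58820 ≈ 2.5882 bits

These are NOT equal (difference: 1.5586 bits). KL divergence is asymmetric: D_KL(P||Q) ≠ D_KL(Q||P) in general.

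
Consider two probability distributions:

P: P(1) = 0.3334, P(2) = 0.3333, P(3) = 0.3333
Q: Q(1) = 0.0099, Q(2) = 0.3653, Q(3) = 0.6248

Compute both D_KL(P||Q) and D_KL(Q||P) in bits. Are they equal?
D_KL(P||Q) = 1.3453 bits, D_KL(Q||P) = 0.5645 bits. No, they are not equal.

D_KL(P||Q) = Σ P(x) log₂(P(x)/Q(x))

Computing term by term:
  P(1)·log₂(P(1)/Q(1)) = 0.3334·log₂(0.3334/0.0099) = 1.69157
  P(2)·log₂(P(2)/Q(2)) = 0.3333·log₂(0.3333/0.3653) = -0.04408
  P(3)·log₂(P(3)/Q(3)) = 0.3333·log₂(0.3333/0.6248) = -0.30216

D_KL(P||Q) = 1.69157 - 0.04408 - 0.30216 = 1.34533 ≈ 1.3453 bits

D_KL(Q||P) = Σ Q(x) log₂(Q(x)/P(x))

Computing term by term:
  Q(1)·log₂(Q(1)/P(1)) = 0.0099·log₂(0.0099/0.3334) = -0.05023
  Q(2)·log₂(Q(2)/P(2)) = 0.3653·log₂(0.3653/0.3333) = 0.04831
  Q(3)·log₂(Q(3)/P(3)) = 0.6248·log₂(0.6248/0.3333) = 0.56643

D_KL(Q||P) = -0.05023 + 0.04831 + 0.56643 = 0.56451 ≈ 0.5645 bits

These are NOT equal (difference: 0.7808 bits). KL divergence is asymmetric: D_KL(P||Q) ≠ D_KL(Q||P) in general.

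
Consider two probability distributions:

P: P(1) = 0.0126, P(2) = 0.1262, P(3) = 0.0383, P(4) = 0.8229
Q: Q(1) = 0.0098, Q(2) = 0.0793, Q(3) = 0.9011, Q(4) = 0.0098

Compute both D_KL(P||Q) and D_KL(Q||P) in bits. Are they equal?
D_KL(P||Q) = 5.1745 bits, D_KL(Q||P) = 3.9863 bits. No, they are not equal.

D_KL(P||Q) = Σ P(x) log₂(P(x)/Q(x))

Computing term by term:
  P(1)·log₂(P(1)/Q(1)) = 0.0126·log₂(0.0126/0.0098) = 0.00457
  P(2)·log₂(P(2)/Q(2)) = 0.1262·log₂(0.1262/0.0793) = 0.08459
  P(3)·log₂(P(3)/Q(3)) = 0.0383·log₂(0.0383/0.9011) = -0.17451
  P(4)·log₂(P(4)/Q(4)) = 0.8229·log₂(0.8229/0.0098) = 5.25981

D_KL(P||Q) = 0.00457 + 0.08459 - 0.17451 + 5.25981 = 5.17446 ≈ 5.1745 bits

D_KL(Q||P) = Σ Q(x) log₂(Q(x)/P(x))

Computing term by term:
  Q(1)·log₂(Q(1)/P(1)) = 0.0098·log₂(0.0098/0.0126) = -0.00355
  Q(2)·log₂(Q(2)/P(2)) = 0.0793·log₂(0.0793/0.1262) = -0.05316
  Q(3)·log₂(Q(3)/P(3)) = 0.9011·log₂(0.9011/0.0383) = 4.10566
  Q(4)·log₂(Q(4)/P(4)) = 0.0098·log₂(0.0098/0.8229) = -0.06264

D_KL(Q||P) = -0.00355 - 0.05316 + 4.10566 - 0.06264 = 3.98631 ≈ 3.9863 bits

These are NOT equal (difference: 1.1882 bits). KL divergence is asymmetric: D_KL(P||Q) ≠ D_KL(Q||P) in general.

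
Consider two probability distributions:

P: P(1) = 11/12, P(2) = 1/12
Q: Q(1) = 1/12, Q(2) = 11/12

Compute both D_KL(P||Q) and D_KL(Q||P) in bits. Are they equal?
D_KL(P||Q) = 2.8829 bits, D_KL(Q||P) = 2.8829 bits. Yes, in this case they are equal (although KL divergence is not symmetric in general).

D_KL(P||Q) = Σ P(x) log₂(P(x)/Q(x))

Computing term by term:
  P(1)·log₂(P(1)/Q(1)) = (11/12)·log₂((11/12)/(1/12)) = 3.17115
  P(2)·log₂(P(2)/Q(2)) = (1/12)·log₂((1/12)/(11/12)) = -0.28829

D_KL(P||Q) = 3.17115 - 0.28829 = 2.88286 ≈ 2.8829 bits

D_KL(Q||P) = Σ Q(x) log₂(Q(x)/P(x))

Computing term by term:
  Q(1)·log₂(Q(1)/P(1)) = (1/12)·log₂((1/12)/(11/12)) = -0.28829
  Q(2)·log₂(Q(2)/P(2)) = (11/12)·log₂((11/12)/(1/12)) = 3.17115

D_KL(Q||P) = -0.28829 + 3.17115 = 2.88286 ≈ 2.8829 bits

These ARE equal here. Q is P with outcomes relabeled (Q(1) = P(2), Q(2) = P(1)) by a relabeling that is its own inverse, so the two sums contain exactly the same terms in a different order. This is a special case — KL divergence is not symmetric in general: D_KL(P||Q) ≠ D_KL(Q||P) for most P, Q.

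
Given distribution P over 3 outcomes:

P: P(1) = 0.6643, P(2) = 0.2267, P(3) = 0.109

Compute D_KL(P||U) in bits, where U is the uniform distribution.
0.3590 bits

U(i) = 1/3 for all i

D_KL(P||U) = Σ P(x) log₂(P(x) / (1/3))
           = Σ P(x) log₂(P(x)) + log₂(3)
           = log₂(3) - H(P)

H(P) = -Σ P(x) log₂(P(x)):
  -P(1)·log₂(P(1)) = -(0.6643)·log₂(0.6643) = 0.39200
  -P(2)·log₂(P(2)) = -(0.2267)·log₂(0.2267) = 0.48540
  -P(3)·log₂(P(3)) = -(0.109)·log₂(0.109) = 0.34854
H(P) = 0.39200 + 0.48540 + 0.34854 = 1.22594 bits

log₂(3) = 1.58496 bits

D_KL(P||U) = 1.58496 - 1.22594 = 0.35902 ≈ 0.3590 bits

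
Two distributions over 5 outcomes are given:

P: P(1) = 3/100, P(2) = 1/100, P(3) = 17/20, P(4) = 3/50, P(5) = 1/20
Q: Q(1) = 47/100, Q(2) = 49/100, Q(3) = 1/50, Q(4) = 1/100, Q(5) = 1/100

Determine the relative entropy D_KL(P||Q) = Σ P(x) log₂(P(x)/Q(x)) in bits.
4.6939 bits

D_KL(P||Q) = Σ P(x) log₂(P(x)/Q(x))

Computing term by term:
  P(1)·log₂(P(1)/Q(1)) = (3/100)·log₂((3/100)/(47/100)) = -0.11909
  P(2)·log₂(P(2)/Q(2)) = (1/100)·log₂((1/100)/(49/100)) = -0.05615
  P(3)·log₂(P(3)/Q(3)) = (17/20)·log₂((17/20)/(1/50)) = 4.59798
  P(4)·log₂(P(4)/Q(4)) = (3/50)·log₂((3/50)/(1/100)) = 0.15510
  P(5)·log₂(P(5)/Q(5)) = (1/20)·log₂((1/20)/(1/100)) = 0.11610

D_KL(P||Q) = -0.11909 - 0.05615 + 4.59798 + 0.15510 + 0.11610 = 4.69394 ≈ 4.6939 bits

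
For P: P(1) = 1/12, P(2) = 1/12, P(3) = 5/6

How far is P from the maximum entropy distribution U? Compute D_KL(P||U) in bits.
0.7683 bits

U(i) = 1/3 for all i

D_KL(P||U) = Σ P(x) log₂(P(x) / (1/3))
           = Σ P(x) log₂(P(x)) + log₂(3)
           = log₂(3) - H(P)

H(P) = -Σ P(x) log₂(P(x)):
  -P(1)·log₂(P(1)) = -(1/12)·log₂(1/12) = 0.29875
  -P(2)·log₂(P(2)) = -(1/12)·log₂(1/12) = 0.29875
  -P(3)·log₂(P(3)) = -(5/6)·log₂(5/6) = 0.21920
H(P) = 0.29875 + 0.29875 + 0.21920 = 0.81670 bits

log₂(3) = 1.58496 bits

D_KL(P||U) = 1.58496 - 0.81670 = 0.76826 ≈ 0.7683 bits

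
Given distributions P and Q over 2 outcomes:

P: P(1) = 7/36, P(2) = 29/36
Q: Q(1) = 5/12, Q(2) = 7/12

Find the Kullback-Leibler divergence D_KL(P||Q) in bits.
0.1613 bits

D_KL(P||Q) = Σ P(x) log₂(P(x)/Q(x))

Computing term by term:
  P(1)·log₂(P(1)/Q(1)) = (7/36)·log₂((7/36)/(5/12)) = -0.21380
  P(2)·log₂(P(2)/Q(2)) = (29/36)·log₂((29/36)/(7/12)) = 0.37512

D_KL(P||Q) = -0.21380 + 0.37512 = 0.16132 ≈ 0.1613 bits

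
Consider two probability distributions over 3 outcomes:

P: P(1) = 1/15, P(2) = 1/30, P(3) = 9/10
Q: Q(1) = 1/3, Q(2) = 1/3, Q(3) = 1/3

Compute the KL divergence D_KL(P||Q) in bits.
1.0241 bits

D_KL(P||Q) = Σ P(x) log₂(P(x)/Q(x))

Computing term by term:
  P(1)·log₂(P(1)/Q(1)) = (1/15)·log₂((1/15)/(1/3)) = -0.15480
  P(2)·log₂(P(2)/Q(2)) = (1/30)·log₂((1/30)/(1/3)) = -0.11073
  P(3)·log₂(P(3)/Q(3)) = (9/10)·log₂((9/10)/(1/3)) = 1.28966

D_KL(P||Q) = -0.15480 - 0.11073 + 1.28966 = 1.02413 ≈ 1.0241 bits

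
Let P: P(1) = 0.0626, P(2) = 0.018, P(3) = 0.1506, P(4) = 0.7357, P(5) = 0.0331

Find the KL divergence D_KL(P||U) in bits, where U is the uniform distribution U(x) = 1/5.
1.0675 bits

U(i) = 1/5 for all i

D_KL(P||U) = Σ P(x) log₂(P(x) / (1/5))
           = Σ P(x) log₂(P(x)) + log₂(5)
           = log₂(5) - H(P)

H(P) = -Σ P(x) log₂(P(x)):
  -P(1)·log₂(P(1)) = -(0.0626)·log₂(0.0626) = 0.25026
  -P(2)·log₂(P(2)) = -(0.018)·log₂(0.018) = 0.10433
  -P(3)·log₂(P(3)) = -(0.1506)·log₂(0.1506) = 0.41132
  -P(4)·log₂(P(4)) = -(0.7357)·log₂(0.7357) = 0.32578
  -P(5)·log₂(P(5)) = -(0.0331)·log₂(0.0331) = 0.16275
H(P) = 0.25026 + 0.10433 + 0.41132 + 0.32578 + 0.16275 = 1.25444 bits

log₂(5) = 2.32193 bits

D_KL(P||U) = 2.32193 - 1.25444 = 1.06749 ≈ 1.0675 bits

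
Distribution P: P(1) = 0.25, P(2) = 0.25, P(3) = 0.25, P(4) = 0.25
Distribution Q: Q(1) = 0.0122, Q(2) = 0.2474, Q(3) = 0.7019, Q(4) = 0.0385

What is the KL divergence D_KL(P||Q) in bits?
1.3954 bits

D_KL(P||Q) = Σ P(x) log₂(P(x)/Q(x))

Computing term by term:
  P(1)·log₂(P(1)/Q(1)) = 0.25·log₂(0.25/0.0122) = 1.08924
  P(2)·log₂(P(2)/Q(2)) = 0.25·log₂(0.25/0.2474) = 0.00377
  P(3)·log₂(P(3)/Q(3)) = 0.25·log₂(0.25/0.7019) = -0.37233
  P(4)·log₂(P(4)/Q(4)) = 0.25·log₂(0.25/0.0385) = 0.67475

D_KL(P||Q) = 1.08924 + 0.00377 - 0.37233 + 0.67475 = 1.39543 ≈ 1.3954 bits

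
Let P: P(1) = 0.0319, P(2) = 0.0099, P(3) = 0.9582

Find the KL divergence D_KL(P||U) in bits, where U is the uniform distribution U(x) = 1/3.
1.3015 bits

U(i) = 1/3 for all i

D_KL(P||U) = Σ P(x) log₂(P(x) / (1/3))
           = Σ P(x) log₂(P(x)) + log₂(3)
           = log₂(3) - H(P)

H(P) = -Σ P(x) log₂(P(x)):
  -P(1)·log₂(P(1)) = -(0.0319)·log₂(0.0319) = 0.15855
  -P(2)·log₂(P(2)) = -(0.0099)·log₂(0.0099) = 0.06592
  -P(3)·log₂(P(3)) = -(0.9582)·log₂(0.9582) = 0.05903
H(P) = 0.15855 + 0.06592 + 0.05903 = 0.28350 bits

log₂(3) = 1.58496 bits

D_KL(P||U) = 1.58496 - 0.28350 = 1.30146 ≈ 1.3015 bits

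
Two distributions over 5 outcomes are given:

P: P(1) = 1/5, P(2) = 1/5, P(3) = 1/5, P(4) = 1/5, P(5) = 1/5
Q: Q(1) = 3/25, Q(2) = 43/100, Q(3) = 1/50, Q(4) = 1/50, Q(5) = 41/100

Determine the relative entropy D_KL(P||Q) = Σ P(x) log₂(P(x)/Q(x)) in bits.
1.0482 bits

D_KL(P||Q) = Σ P(x) log₂(P(x)/Q(x))

Computing term by term:
  P(1)·log₂(P(1)/Q(1)) = (1/5)·log₂((1/5)/(3/25)) = 0.14739
  P(2)·log₂(P(2)/Q(2)) = (1/5)·log₂((1/5)/(43/100)) = -0.22087
  P(3)·log₂(P(3)/Q(3)) = (1/5)·log₂((1/5)/(1/50)) = 0.66439
  P(4)·log₂(P(4)/Q(4)) = (1/5)·log₂((1/5)/(1/50)) = 0.66439
  P(5)·log₂(P(5)/Q(5)) = (1/5)·log₂((1/5)/(41/100)) = -0.20712

D_KL(P||Q) = 0.14739 - 0.22087 + 0.66439 + 0.66439 - 0.20712 = 1.04818 ≈ 1.0482 bits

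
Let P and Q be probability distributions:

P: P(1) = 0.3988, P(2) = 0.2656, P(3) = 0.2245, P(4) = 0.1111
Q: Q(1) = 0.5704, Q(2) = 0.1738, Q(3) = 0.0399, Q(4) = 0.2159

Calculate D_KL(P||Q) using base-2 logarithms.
0.4096 bits

D_KL(P||Q) = Σ P(x) log₂(P(x)/Q(x))

Computing term by term:
  P(1)·log₂(P(1)/Q(1)) = 0.3988·log₂(0.3988/0.5704) = -0.20590
  P(2)·log₂(P(2)/Q(2)) = 0.2656·log₂(0.2656/0.1738) = 0.16250
  P(3)·log₂(P(3)/Q(3)) = 0.2245·log₂(0.2245/0.0399) = 0.55951
  P(4)·log₂(P(4)/Q(4)) = 0.1111·log₂(0.1111/0.2159) = -0.10649

D_KL(P||Q) = -0.20590 + 0.16250 + 0.55951 - 0.10649 = 0.40962 ≈ 0.4096 bits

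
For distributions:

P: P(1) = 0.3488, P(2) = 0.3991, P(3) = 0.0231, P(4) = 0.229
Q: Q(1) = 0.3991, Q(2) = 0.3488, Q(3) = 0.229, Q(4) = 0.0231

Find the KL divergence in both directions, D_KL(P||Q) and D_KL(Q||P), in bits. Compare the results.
D_KL(P||Q) = 0.6912 bits, D_KL(Q||P) = 0.6912 bits. The two directions give exactly the same value for this pair.

D_KL(P||Q) = Σ P(x) log₂(P(x)/Q(x))

Computing term by term:
  P(1)·log₂(P(1)/Q(1)) = 0.3488·log₂(0.3488/0.3991) = -0.06779
  P(2)·log₂(P(2)/Q(2)) = 0.3991·log₂(0.3991/0.3488) = 0.07757
  P(3)·log₂(P(3)/Q(3)) = 0.0231·log₂(0.0231/0.229) = -0.07645
  P(4)·log₂(P(4)/Q(4)) = 0.229·log₂(0.229/0.0231) = 0.75785

D_KL(P||Q) = -0.06779 + 0.07757 - 0.07645 + 0.75785 = 0.69118 ≈ 0.6912 bits

D_KL(Q||P) = Σ Q(x) log₂(Q(x)/P(x))

Computing term by term:
  Q(1)·log₂(Q(1)/P(1)) = 0.3991·log₂(0.3991/0.3488) = 0.07757
  Q(2)·log₂(Q(2)/P(2)) = 0.3488·log₂(0.3488/0.3991) = -0.06779
  Q(3)·log₂(Q(3)/P(3)) = 0.229·log₂(0.229/0.0231) = 0.75785
  Q(4)·log₂(Q(4)/P(4)) = 0.0231·log₂(0.0231/0.229) = -0.07645

D_KL(Q||P) = 0.07757 - 0.06779 + 0.75785 - 0.07645 = 0.69118 ≈ 0.6912 bits

These ARE equal here. Q is P with outcomes relabeled (Q(1) = P(2), Q(2) = P(1), Q(3) = P(4), Q(4) = P(3)) by a relabeling that is its own inverse, so the two sums contain exactly the same terms in a different order. This is a special case — KL divergence is not symmetric in general: D_KL(P||Q) ≠ D_KL(Q||P) for most P, Q.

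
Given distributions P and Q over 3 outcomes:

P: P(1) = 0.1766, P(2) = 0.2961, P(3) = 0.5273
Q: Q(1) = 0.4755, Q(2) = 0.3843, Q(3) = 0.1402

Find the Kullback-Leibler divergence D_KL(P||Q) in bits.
0.6440 bits

D_KL(P||Q) = Σ P(x) log₂(P(x)/Q(x))

Computing term by term:
  P(1)·log₂(P(1)/Q(1)) = 0.1766·log₂(0.1766/0.4755) = -0.25235
  P(2)·log₂(P(2)/Q(2)) = 0.2961·log₂(0.2961/0.3843) = -0.11138
  P(3)·log₂(P(3)/Q(3)) = 0.5273·log₂(0.5273/0.1402) = 1.00774

D_KL(P||Q) = -0.25235 - 0.11138 + 1.00774 = 0.64401 ≈ 0.6440 bits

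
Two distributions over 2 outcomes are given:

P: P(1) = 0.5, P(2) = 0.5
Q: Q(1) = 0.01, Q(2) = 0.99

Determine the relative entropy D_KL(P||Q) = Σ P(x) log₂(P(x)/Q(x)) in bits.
2.3292 bits

D_KL(P||Q) = Σ P(x) log₂(P(x)/Q(x))

Computing term by term:
  P(1)·log₂(P(1)/Q(1)) = 0.5·log₂(0.5/0.01) = 2.82193
  P(2)·log₂(P(2)/Q(2)) = 0.5·log₂(0.5/0.99) = -0.49275

D_KL(P||Q) = 2.82193 - 0.49275 = 2.32918 ≈ 2.3292 bits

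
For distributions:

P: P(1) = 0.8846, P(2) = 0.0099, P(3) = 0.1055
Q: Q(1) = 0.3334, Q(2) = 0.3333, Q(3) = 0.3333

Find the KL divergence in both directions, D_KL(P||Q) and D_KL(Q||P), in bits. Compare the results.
D_KL(P||Q) = 1.0200 bits, D_KL(Q||P) = 1.7747 bits. D_KL(Q||P) is larger than D_KL(P||Q) by 0.7547 bits; the two directions differ.

D_KL(P||Q) = Σ P(x) log₂(P(x)/Q(x))

Computing term by term:
  P(1)·log₂(P(1)/Q(1)) = 0.8846·log₂(0.8846/0.3334) = 1.24531
  P(2)·log₂(P(2)/Q(2)) = 0.0099·log₂(0.0099/0.3333) = -0.05023
  P(3)·log₂(P(3)/Q(3)) = 0.1055·log₂(0.1055/0.3333) = -0.17509

D_KL(P||Q) = 1.24531 - 0.05023 - 0.17509 = 1.01999 ≈ 1.0200 bits

D_KL(Q||P) = Σ Q(x) log₂(Q(x)/P(x))

Computing term by term:
  Q(1)·log₂(Q(1)/P(1)) = 0.3334·log₂(0.3334/0.8846) = -0.46935
  Q(2)·log₂(Q(2)/P(2)) = 0.3333·log₂(0.3333/0.0099) = 1.69091
  Q(3)·log₂(Q(3)/P(3)) = 0.3333·log₂(0.3333/0.1055) = 0.55314

D_KL(Q||P) = -0.46935 + 1.69091 + 0.55314 = 1.77470 ≈ 1.7747 bits

These are NOT equal (difference: 0.7547 bits). KL divergence is asymmetric: D_KL(P||Q) ≠ D_KL(Q||P) in general.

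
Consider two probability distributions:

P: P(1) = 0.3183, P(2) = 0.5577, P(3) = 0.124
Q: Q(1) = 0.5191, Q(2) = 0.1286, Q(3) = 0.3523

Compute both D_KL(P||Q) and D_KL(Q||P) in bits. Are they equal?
D_KL(P||Q) = 0.7690 bits, D_KL(Q||P) = 0.6248 bits. No, they are not equal.

D_KL(P||Q) = Σ P(x) log₂(P(x)/Q(x))

Computing term by term:
  P(1)·log₂(P(1)/Q(1)) = 0.3183·log₂(0.3183/0.5191) = -0.22460
  P(2)·log₂(P(2)/Q(2)) = 0.5577·log₂(0.5577/0.1286) = 1.18043
  P(3)·log₂(P(3)/Q(3)) = 0.124·log₂(0.124/0.3523) = -0.18680

D_KL(P||Q) = -0.22460 + 1.18043 - 0.18680 = 0.76903 ≈ 0.7690 bits

D_KL(Q||P) = Σ Q(x) log₂(Q(x)/P(x))

Computing term by term:
  Q(1)·log₂(Q(1)/P(1)) = 0.5191·log₂(0.5191/0.3183) = 0.36629
  Q(2)·log₂(Q(2)/P(2)) = 0.1286·log₂(0.1286/0.5577) = -0.27219
  Q(3)·log₂(Q(3)/P(3)) = 0.3523·log₂(0.3523/0.124) = 0.53073

D_KL(Q||P) = 0.36629 - 0.27219 + 0.53073 = 0.62483 ≈ 0.6248 bits

These are NOT equal (difference: 0.1442 bits). KL divergence is asymmetric: D_KL(P||Q) ≠ D_KL(Q||P) in general.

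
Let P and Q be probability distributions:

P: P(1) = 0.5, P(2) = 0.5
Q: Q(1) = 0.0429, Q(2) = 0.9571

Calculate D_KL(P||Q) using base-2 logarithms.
1.3031 bits

D_KL(P||Q) = Σ P(x) log₂(P(x)/Q(x))

Computing term by term:
  P(1)·log₂(P(1)/Q(1)) = 0.5·log₂(0.5/0.0429) = 1.77144
  P(2)·log₂(P(2)/Q(2)) = 0.5·log₂(0.5/0.9571) = -0.46837

D_KL(P||Q) = 1.77144 - 0.46837 = 1.30307 ≈ 1.3031 bits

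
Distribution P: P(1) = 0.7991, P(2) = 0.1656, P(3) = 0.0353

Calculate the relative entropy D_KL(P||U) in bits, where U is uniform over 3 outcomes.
0.7265 bits

U(i) = 1/3 for all i

D_KL(P||U) = Σ P(x) log₂(P(x) / (1/3))
           = Σ P(x) log₂(P(x)) + log₂(3)
           = log₂(3) - H(P)

H(P) = -Σ P(x) log₂(P(x)):
  -P(1)·log₂(P(1)) = -(0.7991)·log₂(0.7991) = 0.25855
  -P(2)·log₂(P(2)) = -(0.1656)·log₂(0.1656) = 0.42960
  -P(3)·log₂(P(3)) = -(0.0353)·log₂(0.0353) = 0.17029
H(P) = 0.25855 + 0.42960 + 0.17029 = 0.85844 bits

log₂(3) = 1.58496 bits

D_KL(P||U) = 1.58496 - 0.85844 = 0.72652 ≈ 0.7265 bits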